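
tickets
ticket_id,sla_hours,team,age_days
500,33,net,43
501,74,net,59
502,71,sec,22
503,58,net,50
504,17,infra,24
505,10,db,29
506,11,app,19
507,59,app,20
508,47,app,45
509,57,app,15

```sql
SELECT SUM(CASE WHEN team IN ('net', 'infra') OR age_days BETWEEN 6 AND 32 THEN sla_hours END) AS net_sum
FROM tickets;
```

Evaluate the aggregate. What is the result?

390

ticket_id=500: ✓ → 33
ticket_id=501: ✓ → 74
ticket_id=502: ✓ → 71
ticket_id=503: ✓ → 58
ticket_id=504: ✓ → 17
ticket_id=505: ✓ → 10
ticket_id=506: ✓ → 11
ticket_id=507: ✓ → 59
ticket_id=508: ✗
ticket_id=509: ✓ → 57
net_sum = 33 + 74 + 71 + 58 + 17 + 10 + 11 + 59 + 57 = 390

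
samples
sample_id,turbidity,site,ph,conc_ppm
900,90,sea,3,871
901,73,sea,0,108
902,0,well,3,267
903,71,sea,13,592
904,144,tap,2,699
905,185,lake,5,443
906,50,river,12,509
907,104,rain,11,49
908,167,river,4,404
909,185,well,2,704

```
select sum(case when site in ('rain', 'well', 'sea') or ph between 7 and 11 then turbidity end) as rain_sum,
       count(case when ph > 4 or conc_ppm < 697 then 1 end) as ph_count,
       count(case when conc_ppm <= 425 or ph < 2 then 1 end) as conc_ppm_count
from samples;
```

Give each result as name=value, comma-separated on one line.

rain_sum=523, ph_count=7, conc_ppm_count=4

[rain_sum: site in ('rain', 'well', 'sea') or ph between 7 and 11]
sample_id=900: ✓ → 90
sample_id=901: ✓ → 73
sample_id=902: ✓ → 0
sample_id=903: ✓ → 71
sample_id=904: ✗
sample_id=905: ✗
sample_id=906: ✗
sample_id=907: ✓ → 104
sample_id=908: ✗
sample_id=909: ✓ → 185
rain_sum = 90 + 73 + 71 + 104 + 185 = 523
—
[ph_count: ph > 4 or conc_ppm < 697]
sample_id=900: ✗
sample_id=901: ✓ → 1
sample_id=902: ✓ → 1
sample_id=903: ✓ → 1
sample_id=904: ✗
sample_id=905: ✓ → 1
sample_id=906: ✓ → 1
sample_id=907: ✓ → 1
sample_id=908: ✓ → 1
sample_id=909: ✗
ph_count = COUNT(1, 1, 1, 1, 1, 1, 1) = 7
—
[conc_ppm_count: conc_ppm <= 425 or ph < 2]
sample_id=900: ✗
sample_id=901: ✓ → 1
sample_id=902: ✓ → 1
sample_id=903: ✗
sample_id=904: ✗
sample_id=905: ✗
sample_id=906: ✗
sample_id=907: ✓ → 1
sample_id=908: ✓ → 1
sample_id=909: ✗
conc_ppm_count = COUNT(1, 1, 1, 1) = 4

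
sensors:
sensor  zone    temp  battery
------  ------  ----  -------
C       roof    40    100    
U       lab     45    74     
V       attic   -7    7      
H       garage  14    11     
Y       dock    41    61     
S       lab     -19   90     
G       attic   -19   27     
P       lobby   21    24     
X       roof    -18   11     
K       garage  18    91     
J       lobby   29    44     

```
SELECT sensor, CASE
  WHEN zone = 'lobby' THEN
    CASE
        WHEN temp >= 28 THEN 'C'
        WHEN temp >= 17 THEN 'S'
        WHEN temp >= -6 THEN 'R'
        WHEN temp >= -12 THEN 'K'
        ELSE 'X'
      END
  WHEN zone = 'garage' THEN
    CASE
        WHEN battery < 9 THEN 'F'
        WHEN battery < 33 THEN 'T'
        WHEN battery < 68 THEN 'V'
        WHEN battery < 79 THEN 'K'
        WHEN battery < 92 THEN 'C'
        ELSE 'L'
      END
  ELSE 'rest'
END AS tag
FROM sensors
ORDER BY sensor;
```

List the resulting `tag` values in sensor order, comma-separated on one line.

sensor=C: zone='roof' → outer ELSE → rest
sensor=G: zone='attic' → outer ELSE → rest
sensor=H: zone='garage' → inner[battery < 33] → T
sensor=J: zone='lobby' → inner[temp >= 28] → C
sensor=K: zone='garage' → inner[battery < 92] → C
sensor=P: zone='lobby' → inner[temp >= 17] → S
sensor=S: zone='lab' → outer ELSE → rest
sensor=U: zone='lab' → outer ELSE → rest
sensor=V: zone='attic' → outer ELSE → rest
sensor=X: zone='roof' → outer ELSE → rest
sensor=Y: zone='dock' → outer ELSE → rest

rest, rest, T, C, C, S, rest, rest, rest, rest, rest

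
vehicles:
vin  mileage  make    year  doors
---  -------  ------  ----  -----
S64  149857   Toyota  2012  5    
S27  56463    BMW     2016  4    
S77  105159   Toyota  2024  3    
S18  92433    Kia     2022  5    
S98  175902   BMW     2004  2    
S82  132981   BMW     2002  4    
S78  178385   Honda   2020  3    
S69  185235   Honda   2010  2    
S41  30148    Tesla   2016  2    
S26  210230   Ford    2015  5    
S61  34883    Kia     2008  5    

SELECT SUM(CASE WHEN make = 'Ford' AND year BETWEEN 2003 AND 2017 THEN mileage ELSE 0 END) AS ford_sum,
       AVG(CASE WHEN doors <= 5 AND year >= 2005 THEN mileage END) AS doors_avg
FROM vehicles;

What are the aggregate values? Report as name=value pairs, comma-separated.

[ford_sum: make = 'Ford' AND year BETWEEN 2003 AND 2017]
vin=S64: ✗
vin=S27: ✗
vin=S77: ✗
vin=S18: ✗
vin=S98: ✗
vin=S82: ✗
vin=S78: ✗
vin=S69: ✗
vin=S41: ✗
vin=S26: ✓ → 210230
vin=S61: ✗
ford_sum = 210230
—
[doors_avg: doors <= 5 AND year >= 2005]
vin=S64: ✓ → 149857
vin=S27: ✓ → 56463
vin=S77: ✓ → 105159
vin=S18: ✓ → 92433
vin=S98: ✗
vin=S82: ✗
vin=S78: ✓ → 178385
vin=S69: ✓ → 185235
vin=S41: ✓ → 30148
vin=S26: ✓ → 210230
vin=S61: ✓ → 34883
doors_avg = (149857 + 56463 + 105159 + 92433 + 178385 + 185235 + 30148 + 210230 + 34883) / 9 = 115865.8888888889

ford_sum=210230, doors_avg=115865.8888888889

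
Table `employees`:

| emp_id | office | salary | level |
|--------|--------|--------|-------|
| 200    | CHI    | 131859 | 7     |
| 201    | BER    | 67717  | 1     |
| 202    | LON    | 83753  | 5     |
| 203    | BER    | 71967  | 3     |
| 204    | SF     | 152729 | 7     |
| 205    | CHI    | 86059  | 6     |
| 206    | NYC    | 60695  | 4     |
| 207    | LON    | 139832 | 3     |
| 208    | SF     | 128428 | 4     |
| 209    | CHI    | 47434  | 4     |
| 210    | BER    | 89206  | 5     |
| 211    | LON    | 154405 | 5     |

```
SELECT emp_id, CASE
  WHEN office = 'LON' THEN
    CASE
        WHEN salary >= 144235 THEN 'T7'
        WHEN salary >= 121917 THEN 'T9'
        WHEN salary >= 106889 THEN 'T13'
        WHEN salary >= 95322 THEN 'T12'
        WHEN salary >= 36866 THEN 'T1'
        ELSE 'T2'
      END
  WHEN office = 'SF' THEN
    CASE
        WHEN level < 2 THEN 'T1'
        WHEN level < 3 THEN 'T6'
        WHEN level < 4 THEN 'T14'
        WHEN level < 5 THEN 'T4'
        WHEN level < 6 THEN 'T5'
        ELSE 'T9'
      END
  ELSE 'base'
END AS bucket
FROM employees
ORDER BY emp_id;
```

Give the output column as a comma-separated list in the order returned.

emp_id=200: office='CHI' → outer ELSE → base
emp_id=201: office='BER' → outer ELSE → base
emp_id=202: office='LON' → inner[salary >= 36866] → T1
emp_id=203: office='BER' → outer ELSE → base
emp_id=204: office='SF' → inner[ELSE] → T9
emp_id=205: office='CHI' → outer ELSE → base
emp_id=206: office='NYC' → outer ELSE → base
emp_id=207: office='LON' → inner[salary >= 121917] → T9
emp_id=208: office='SF' → inner[level < 5] → T4
emp_id=209: office='CHI' → outer ELSE → base
emp_id=210: office='BER' → outer ELSE → base
emp_id=211: office='LON' → inner[salary >= 144235] → T7

base, base, T1, base, T9, base, base, T9, T4, base, base, T7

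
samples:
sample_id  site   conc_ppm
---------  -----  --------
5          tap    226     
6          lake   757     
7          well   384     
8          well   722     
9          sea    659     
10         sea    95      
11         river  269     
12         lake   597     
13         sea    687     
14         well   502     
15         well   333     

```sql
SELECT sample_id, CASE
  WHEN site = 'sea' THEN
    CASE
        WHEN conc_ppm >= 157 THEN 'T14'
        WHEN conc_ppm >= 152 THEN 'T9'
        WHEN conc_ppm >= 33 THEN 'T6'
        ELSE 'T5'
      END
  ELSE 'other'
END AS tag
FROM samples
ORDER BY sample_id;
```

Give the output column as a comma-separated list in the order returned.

other, other, other, other, T14, T6, other, other, T14, other, other

sample_id=5: site='tap' → outer ELSE → other
sample_id=6: site='lake' → outer ELSE → other
sample_id=7: site='well' → outer ELSE → other
sample_id=8: site='well' → outer ELSE → other
sample_id=9: site='sea' → inner[conc_ppm >= 157] → T14
sample_id=10: site='sea' → inner[conc_ppm >= 33] → T6
sample_id=11: site='river' → outer ELSE → other
sample_id=12: site='lake' → outer ELSE → other
sample_id=13: site='sea' → inner[conc_ppm >= 157] → T14
sample_id=14: site='well' → outer ELSE → other
sample_id=15: site='well' → outer ELSE → other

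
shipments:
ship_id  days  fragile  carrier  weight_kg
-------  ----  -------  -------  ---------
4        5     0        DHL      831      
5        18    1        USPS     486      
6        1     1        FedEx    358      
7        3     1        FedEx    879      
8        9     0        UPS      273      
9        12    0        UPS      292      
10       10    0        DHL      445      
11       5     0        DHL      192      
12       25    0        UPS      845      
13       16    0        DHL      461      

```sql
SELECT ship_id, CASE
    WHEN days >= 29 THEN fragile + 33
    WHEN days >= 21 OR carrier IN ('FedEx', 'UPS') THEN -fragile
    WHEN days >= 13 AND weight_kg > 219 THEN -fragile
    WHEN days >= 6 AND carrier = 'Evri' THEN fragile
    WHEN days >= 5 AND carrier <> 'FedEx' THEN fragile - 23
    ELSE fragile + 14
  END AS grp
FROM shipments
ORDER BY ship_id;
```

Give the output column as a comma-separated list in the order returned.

-23, -1, -1, -1, 0, 0, -23, -23, 0, 0

ship_id=4: days >= 5 AND carrier <> 'FedEx' → -23
ship_id=5: days >= 13 AND weight_kg > 219 → -1
ship_id=6: days >= 21 OR carrier IN ('FedEx', 'UPS') → -1
ship_id=7: days >= 21 OR carrier IN ('FedEx', 'UPS') → -1
ship_id=8: days >= 21 OR carrier IN ('FedEx', 'UPS') → 0
ship_id=9: days >= 21 OR carrier IN ('FedEx', 'UPS') → 0
ship_id=10: days >= 5 AND carrier <> 'FedEx' → -23
ship_id=11: days >= 5 AND carrier <> 'FedEx' → -23
ship_id=12: days >= 21 OR carrier IN ('FedEx', 'UPS') → 0
ship_id=13: days >= 13 AND weight_kg > 219 → 0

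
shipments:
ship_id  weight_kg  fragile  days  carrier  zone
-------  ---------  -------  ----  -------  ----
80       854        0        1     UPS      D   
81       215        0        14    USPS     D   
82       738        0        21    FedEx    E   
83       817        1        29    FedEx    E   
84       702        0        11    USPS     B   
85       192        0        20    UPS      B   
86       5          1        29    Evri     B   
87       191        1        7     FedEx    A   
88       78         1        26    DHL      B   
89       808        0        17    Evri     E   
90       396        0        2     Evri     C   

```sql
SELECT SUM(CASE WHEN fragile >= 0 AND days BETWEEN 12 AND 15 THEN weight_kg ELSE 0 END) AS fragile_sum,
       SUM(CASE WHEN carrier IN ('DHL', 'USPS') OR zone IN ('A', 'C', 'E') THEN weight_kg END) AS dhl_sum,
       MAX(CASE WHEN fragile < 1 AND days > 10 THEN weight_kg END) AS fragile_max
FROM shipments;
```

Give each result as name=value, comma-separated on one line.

fragile_sum=215, dhl_sum=3945, fragile_max=808

[fragile_sum: fragile >= 0 AND days BETWEEN 12 AND 15]
ship_id=80: ✗
ship_id=81: ✓ → 215
ship_id=82: ✗
ship_id=83: ✗
ship_id=84: ✗
ship_id=85: ✗
ship_id=86: ✗
ship_id=87: ✗
ship_id=88: ✗
ship_id=89: ✗
ship_id=90: ✗
fragile_sum = 215
—
[dhl_sum: carrier IN ('DHL', 'USPS') OR zone IN ('A', 'C', 'E')]
ship_id=80: ✗
ship_id=81: ✓ → 215
ship_id=82: ✓ → 738
ship_id=83: ✓ → 817
ship_id=84: ✓ → 702
ship_id=85: ✗
ship_id=86: ✗
ship_id=87: ✓ → 191
ship_id=88: ✓ → 78
ship_id=89: ✓ → 808
ship_id=90: ✓ → 396
dhl_sum = 215 + 738 + 817 + 702 + 191 + 78 + 808 + 396 = 3945
—
[fragile_max: fragile < 1 AND days > 10]
ship_id=80: ✗
ship_id=81: ✓ → 215
ship_id=82: ✓ → 738
ship_id=83: ✗
ship_id=84: ✓ → 702
ship_id=85: ✓ → 192
ship_id=86: ✗
ship_id=87: ✗
ship_id=88: ✗
ship_id=89: ✓ → 808
ship_id=90: ✗
fragile_max = MAX(215, 738, 702, 192, 808) = 808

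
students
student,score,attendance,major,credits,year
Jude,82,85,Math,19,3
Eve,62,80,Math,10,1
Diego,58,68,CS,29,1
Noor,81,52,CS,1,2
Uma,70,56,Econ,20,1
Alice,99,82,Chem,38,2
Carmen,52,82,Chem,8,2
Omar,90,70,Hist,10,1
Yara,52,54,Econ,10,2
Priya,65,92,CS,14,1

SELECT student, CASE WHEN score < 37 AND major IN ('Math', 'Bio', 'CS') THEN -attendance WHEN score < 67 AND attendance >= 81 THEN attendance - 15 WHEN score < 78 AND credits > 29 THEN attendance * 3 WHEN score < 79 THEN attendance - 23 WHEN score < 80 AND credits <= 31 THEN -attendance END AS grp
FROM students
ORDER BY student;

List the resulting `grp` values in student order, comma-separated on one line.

student=Alice: (no match → NULL) → NULL
student=Carmen: score < 67 AND attendance >= 81 → 67
student=Diego: score < 79 → 45
student=Eve: score < 79 → 57
student=Jude: (no match → NULL) → NULL
student=Noor: (no match → NULL) → NULL
student=Omar: (no match → NULL) → NULL
student=Priya: score < 67 AND attendance >= 81 → 77
student=Uma: score < 79 → 33
student=Yara: score < 79 → 31

NULL, 67, 45, 57, NULL, NULL, NULL, 77, 33, 31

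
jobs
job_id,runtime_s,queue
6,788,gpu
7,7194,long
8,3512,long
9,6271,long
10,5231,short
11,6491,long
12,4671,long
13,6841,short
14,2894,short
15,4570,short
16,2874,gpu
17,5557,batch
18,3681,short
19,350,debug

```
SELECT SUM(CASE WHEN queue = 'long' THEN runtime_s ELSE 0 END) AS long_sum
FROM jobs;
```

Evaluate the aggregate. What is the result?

job_id=6: ✗
job_id=7: ✓ → 7194
job_id=8: ✓ → 3512
job_id=9: ✓ → 6271
job_id=10: ✗
job_id=11: ✓ → 6491
job_id=12: ✓ → 4671
job_id=13: ✗
job_id=14: ✗
job_id=15: ✗
job_id=16: ✗
job_id=17: ✗
job_id=18: ✗
job_id=19: ✗
long_sum = 7194 + 3512 + 6271 + 6491 + 4671 = 28139

28139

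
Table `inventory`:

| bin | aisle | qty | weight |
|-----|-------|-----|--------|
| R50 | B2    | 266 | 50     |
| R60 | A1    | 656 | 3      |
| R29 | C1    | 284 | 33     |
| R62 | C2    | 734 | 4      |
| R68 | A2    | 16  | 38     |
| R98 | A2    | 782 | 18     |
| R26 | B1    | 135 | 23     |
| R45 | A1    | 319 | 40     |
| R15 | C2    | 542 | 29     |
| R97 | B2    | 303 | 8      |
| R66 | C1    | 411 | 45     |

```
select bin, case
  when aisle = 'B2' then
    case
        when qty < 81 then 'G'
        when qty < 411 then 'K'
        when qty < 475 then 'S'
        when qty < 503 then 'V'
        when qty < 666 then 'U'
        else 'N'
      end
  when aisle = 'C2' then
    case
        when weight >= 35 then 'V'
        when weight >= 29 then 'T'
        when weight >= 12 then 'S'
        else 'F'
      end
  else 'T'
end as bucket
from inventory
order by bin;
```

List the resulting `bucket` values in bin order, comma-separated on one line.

T, T, T, T, K, T, F, T, T, K, T

bin=R15: aisle='C2' → inner[weight >= 29] → T
bin=R26: aisle='B1' → outer ELSE → T
bin=R29: aisle='C1' → outer ELSE → T
bin=R45: aisle='A1' → outer ELSE → T
bin=R50: aisle='B2' → inner[qty < 411] → K
bin=R60: aisle='A1' → outer ELSE → T
bin=R62: aisle='C2' → inner[ELSE] → F
bin=R66: aisle='C1' → outer ELSE → T
bin=R68: aisle='A2' → outer ELSE → T
bin=R97: aisle='B2' → inner[qty < 411] → K
bin=R98: aisle='A2' → outer ELSE → T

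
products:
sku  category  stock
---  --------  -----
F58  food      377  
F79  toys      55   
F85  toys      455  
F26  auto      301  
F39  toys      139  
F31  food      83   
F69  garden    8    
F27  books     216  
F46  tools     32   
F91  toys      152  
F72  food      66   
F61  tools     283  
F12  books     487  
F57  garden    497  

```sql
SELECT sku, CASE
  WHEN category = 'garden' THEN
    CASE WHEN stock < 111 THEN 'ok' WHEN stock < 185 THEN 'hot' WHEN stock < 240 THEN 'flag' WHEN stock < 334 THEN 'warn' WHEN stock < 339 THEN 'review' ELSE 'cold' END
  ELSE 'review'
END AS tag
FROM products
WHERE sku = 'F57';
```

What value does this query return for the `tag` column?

sku = F57: category=garden, stock=497.
category='garden' → inner[ELSE] → cold

cold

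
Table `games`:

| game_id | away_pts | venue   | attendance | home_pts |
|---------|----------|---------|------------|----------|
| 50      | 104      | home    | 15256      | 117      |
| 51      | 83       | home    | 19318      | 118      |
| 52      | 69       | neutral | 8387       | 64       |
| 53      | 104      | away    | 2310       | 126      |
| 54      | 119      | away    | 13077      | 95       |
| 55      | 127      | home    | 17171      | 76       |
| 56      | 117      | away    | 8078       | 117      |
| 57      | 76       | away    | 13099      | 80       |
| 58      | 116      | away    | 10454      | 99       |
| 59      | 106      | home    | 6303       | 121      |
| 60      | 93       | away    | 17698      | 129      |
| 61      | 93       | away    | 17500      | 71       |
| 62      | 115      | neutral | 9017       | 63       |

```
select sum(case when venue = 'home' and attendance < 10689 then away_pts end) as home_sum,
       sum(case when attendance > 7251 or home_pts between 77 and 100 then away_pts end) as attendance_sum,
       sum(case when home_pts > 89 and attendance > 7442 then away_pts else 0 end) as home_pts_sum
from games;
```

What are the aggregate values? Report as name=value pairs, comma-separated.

[home_sum: venue = 'home' and attendance < 10689]
game_id=50: ✗
game_id=51: ✗
game_id=52: ✗
game_id=53: ✗
game_id=54: ✗
game_id=55: ✗
game_id=56: ✗
game_id=57: ✗
game_id=58: ✗
game_id=59: ✓ → 106
game_id=60: ✗
game_id=61: ✗
game_id=62: ✗
home_sum = 106
—
[attendance_sum: attendance > 7251 or home_pts between 77 and 100]
game_id=50: ✓ → 104
game_id=51: ✓ → 83
game_id=52: ✓ → 69
game_id=53: ✗
game_id=54: ✓ → 119
game_id=55: ✓ → 127
game_id=56: ✓ → 117
game_id=57: ✓ → 76
game_id=58: ✓ → 116
game_id=59: ✗
game_id=60: ✓ → 93
game_id=61: ✓ → 93
game_id=62: ✓ → 115
attendance_sum = 104 + 83 + 69 + 119 + 127 + 117 + 76 + 116 + 93 + 93 + 115 = 1112
—
[home_pts_sum: home_pts > 89 and attendance > 7442]
game_id=50: ✓ → 104
game_id=51: ✓ → 83
game_id=52: ✗
game_id=53: ✗
game_id=54: ✓ → 119
game_id=55: ✗
game_id=56: ✓ → 117
game_id=57: ✗
game_id=58: ✓ → 116
game_id=59: ✗
game_id=60: ✓ → 93
game_id=61: ✗
game_id=62: ✗
home_pts_sum = 104 + 83 + 119 + 117 + 116 + 93 = 632

home_sum=106, attendance_sum=1112, home_pts_sum=632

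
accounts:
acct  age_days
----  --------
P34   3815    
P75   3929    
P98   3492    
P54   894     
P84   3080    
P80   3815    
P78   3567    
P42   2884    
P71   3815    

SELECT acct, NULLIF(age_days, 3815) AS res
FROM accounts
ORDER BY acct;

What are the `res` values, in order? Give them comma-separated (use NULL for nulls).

acct=P34: age_days=3815 vs 3815: equal → NULL
acct=P42: age_days=2884 vs 3815: differ → 2884
acct=P54: age_days=894 vs 3815: differ → 894
acct=P71: age_days=3815 vs 3815: equal → NULL
acct=P75: age_days=3929 vs 3815: differ → 3929
acct=P78: age_days=3567 vs 3815: differ → 3567
acct=P80: age_days=3815 vs 3815: equal → NULL
acct=P84: age_days=3080 vs 3815: differ → 3080
acct=P98: age_days=3492 vs 3815: differ → 3492

NULL, 2884, 894, NULL, 3929, 3567, NULL, 3080, 3492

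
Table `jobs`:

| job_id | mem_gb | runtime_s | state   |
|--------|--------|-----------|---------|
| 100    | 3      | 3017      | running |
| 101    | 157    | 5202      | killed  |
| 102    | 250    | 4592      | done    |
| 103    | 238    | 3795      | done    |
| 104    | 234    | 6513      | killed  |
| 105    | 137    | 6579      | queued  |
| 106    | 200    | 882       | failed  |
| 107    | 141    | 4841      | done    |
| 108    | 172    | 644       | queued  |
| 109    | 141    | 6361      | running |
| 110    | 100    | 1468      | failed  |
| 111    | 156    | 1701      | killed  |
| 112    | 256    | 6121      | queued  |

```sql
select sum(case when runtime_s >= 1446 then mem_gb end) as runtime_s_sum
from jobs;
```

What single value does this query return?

job_id=100: ✓ → 3
job_id=101: ✓ → 157
job_id=102: ✓ → 250
job_id=103: ✓ → 238
job_id=104: ✓ → 234
job_id=105: ✓ → 137
job_id=106: ✗
job_id=107: ✓ → 141
job_id=108: ✗
job_id=109: ✓ → 141
job_id=110: ✓ → 100
job_id=111: ✓ → 156
job_id=112: ✓ → 256
runtime_s_sum = 3 + 157 + 250 + 238 + 234 + 137 + 141 + 141 + 100 + 156 + 256 = 1813

1813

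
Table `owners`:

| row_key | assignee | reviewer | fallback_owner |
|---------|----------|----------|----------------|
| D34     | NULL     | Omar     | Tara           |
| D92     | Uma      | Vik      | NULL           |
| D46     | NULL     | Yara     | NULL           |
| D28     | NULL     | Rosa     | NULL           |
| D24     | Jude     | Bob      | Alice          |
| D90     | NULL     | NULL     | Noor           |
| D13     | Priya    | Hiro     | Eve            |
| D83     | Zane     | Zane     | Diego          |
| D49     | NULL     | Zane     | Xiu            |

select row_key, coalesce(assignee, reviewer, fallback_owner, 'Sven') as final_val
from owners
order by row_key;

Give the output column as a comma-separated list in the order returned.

Priya, Jude, Rosa, Omar, Yara, Zane, Zane, Noor, Uma

row_key=D13: assignee=Priya → Priya
row_key=D24: assignee=Jude → Jude
row_key=D28: assignee=NULL, reviewer=Rosa → Rosa
row_key=D34: assignee=NULL, reviewer=Omar → Omar
row_key=D46: assignee=NULL, reviewer=Yara → Yara
row_key=D49: assignee=NULL, reviewer=Zane → Zane
row_key=D83: assignee=Zane → Zane
row_key=D90: assignee=NULL, reviewer=NULL, fallback_owner=Noor → Noor
row_key=D92: assignee=Uma → Uma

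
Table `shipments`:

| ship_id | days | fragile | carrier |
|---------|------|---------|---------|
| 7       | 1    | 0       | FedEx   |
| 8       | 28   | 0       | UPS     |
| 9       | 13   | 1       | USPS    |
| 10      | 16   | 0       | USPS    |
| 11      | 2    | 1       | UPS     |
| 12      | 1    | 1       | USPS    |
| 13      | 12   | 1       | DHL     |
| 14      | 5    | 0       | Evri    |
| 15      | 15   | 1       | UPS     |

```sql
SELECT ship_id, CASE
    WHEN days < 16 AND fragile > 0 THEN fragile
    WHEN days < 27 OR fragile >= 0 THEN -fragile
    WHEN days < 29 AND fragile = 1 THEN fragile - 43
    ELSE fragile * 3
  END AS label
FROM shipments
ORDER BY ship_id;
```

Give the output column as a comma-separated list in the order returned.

ship_id=7: days < 27 OR fragile >= 0 → 0
ship_id=8: days < 27 OR fragile >= 0 → 0
ship_id=9: days < 16 AND fragile > 0 → 1
ship_id=10: days < 27 OR fragile >= 0 → 0
ship_id=11: days < 16 AND fragile > 0 → 1
ship_id=12: days < 16 AND fragile > 0 → 1
ship_id=13: days < 16 AND fragile > 0 → 1
ship_id=14: days < 27 OR fragile >= 0 → 0
ship_id=15: days < 16 AND fragile > 0 → 1

0, 0, 1, 0, 1, 1, 1, 0, 1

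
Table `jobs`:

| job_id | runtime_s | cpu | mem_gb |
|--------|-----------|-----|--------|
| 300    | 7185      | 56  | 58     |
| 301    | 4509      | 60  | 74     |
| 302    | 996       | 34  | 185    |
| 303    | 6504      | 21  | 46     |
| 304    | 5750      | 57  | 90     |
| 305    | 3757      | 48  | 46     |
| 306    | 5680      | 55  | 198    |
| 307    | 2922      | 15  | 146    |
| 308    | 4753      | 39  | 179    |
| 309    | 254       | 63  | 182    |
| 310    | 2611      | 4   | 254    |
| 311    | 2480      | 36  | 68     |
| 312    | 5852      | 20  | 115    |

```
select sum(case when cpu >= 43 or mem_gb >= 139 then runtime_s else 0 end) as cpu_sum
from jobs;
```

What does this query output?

38417

job_id=300: ✓ → 7185
job_id=301: ✓ → 4509
job_id=302: ✓ → 996
job_id=303: ✗
job_id=304: ✓ → 5750
job_id=305: ✓ → 3757
job_id=306: ✓ → 5680
job_id=307: ✓ → 2922
job_id=308: ✓ → 4753
job_id=309: ✓ → 254
job_id=310: ✓ → 2611
job_id=311: ✗
job_id=312: ✗
cpu_sum = 7185 + 4509 + 996 + 5750 + 3757 + 5680 + 2922 + 4753 + 254 + 2611 = 38417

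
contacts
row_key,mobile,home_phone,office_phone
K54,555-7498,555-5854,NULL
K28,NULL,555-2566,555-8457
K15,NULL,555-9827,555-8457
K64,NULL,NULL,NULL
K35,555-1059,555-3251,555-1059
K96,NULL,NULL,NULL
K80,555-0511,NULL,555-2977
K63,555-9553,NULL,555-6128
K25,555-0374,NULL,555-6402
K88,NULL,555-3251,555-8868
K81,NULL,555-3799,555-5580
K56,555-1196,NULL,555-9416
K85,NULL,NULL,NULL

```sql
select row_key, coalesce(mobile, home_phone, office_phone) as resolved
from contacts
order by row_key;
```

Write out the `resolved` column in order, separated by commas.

555-9827, 555-0374, 555-2566, 555-1059, 555-7498, 555-1196, 555-9553, NULL, 555-0511, 555-3799, NULL, 555-3251, NULL

row_key=K15: mobile=NULL, home_phone=555-9827 → 555-9827
row_key=K25: mobile=555-0374 → 555-0374
row_key=K28: mobile=NULL, home_phone=555-2566 → 555-2566
row_key=K35: mobile=555-1059 → 555-1059
row_key=K54: mobile=555-7498 → 555-7498
row_key=K56: mobile=555-1196 → 555-1196
row_key=K63: mobile=555-9553 → 555-9553
row_key=K64: mobile=NULL, home_phone=NULL, office_phone=NULL (all NULL) → NULL
row_key=K80: mobile=555-0511 → 555-0511
row_key=K81: mobile=NULL, home_phone=555-3799 → 555-3799
row_key=K85: mobile=NULL, home_phone=NULL, office_phone=NULL (all NULL) → NULL
row_key=K88: mobile=NULL, home_phone=555-3251 → 555-3251
row_key=K96: mobile=NULL, home_phone=NULL, office_phone=NULL (all NULL) → NULL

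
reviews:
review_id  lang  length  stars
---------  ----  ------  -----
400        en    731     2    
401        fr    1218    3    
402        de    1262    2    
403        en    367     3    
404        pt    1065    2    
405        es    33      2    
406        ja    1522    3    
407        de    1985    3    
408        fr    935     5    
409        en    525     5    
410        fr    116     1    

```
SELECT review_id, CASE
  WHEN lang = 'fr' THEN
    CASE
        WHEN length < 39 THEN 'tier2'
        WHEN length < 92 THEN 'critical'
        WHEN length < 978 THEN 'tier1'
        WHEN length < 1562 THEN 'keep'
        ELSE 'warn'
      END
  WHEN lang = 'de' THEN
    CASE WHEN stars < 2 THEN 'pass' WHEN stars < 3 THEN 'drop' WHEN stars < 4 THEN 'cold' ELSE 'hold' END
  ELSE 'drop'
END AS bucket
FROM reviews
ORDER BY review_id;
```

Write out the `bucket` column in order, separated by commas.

review_id=400: lang='en' → outer ELSE → drop
review_id=401: lang='fr' → inner[length < 1562] → keep
review_id=402: lang='de' → inner[stars < 3] → drop
review_id=403: lang='en' → outer ELSE → drop
review_id=404: lang='pt' → outer ELSE → drop
review_id=405: lang='es' → outer ELSE → drop
review_id=406: lang='ja' → outer ELSE → drop
review_id=407: lang='de' → inner[stars < 4] → cold
review_id=408: lang='fr' → inner[length < 978] → tier1
review_id=409: lang='en' → outer ELSE → drop
review_id=410: lang='fr' → inner[length < 978] → tier1

drop, keep, drop, drop, drop, drop, drop, cold, tier1, drop, tier1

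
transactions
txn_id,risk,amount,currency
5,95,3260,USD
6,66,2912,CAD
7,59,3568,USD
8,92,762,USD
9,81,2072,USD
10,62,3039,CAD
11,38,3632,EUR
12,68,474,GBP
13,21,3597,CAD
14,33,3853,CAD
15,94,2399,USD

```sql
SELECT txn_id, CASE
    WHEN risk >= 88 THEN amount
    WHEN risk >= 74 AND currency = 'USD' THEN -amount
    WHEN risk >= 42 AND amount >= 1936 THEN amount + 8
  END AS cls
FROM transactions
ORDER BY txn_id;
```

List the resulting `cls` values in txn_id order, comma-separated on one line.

txn_id=5: risk >= 88 → 3260
txn_id=6: risk >= 42 AND amount >= 1936 → 2920
txn_id=7: risk >= 42 AND amount >= 1936 → 3576
txn_id=8: risk >= 88 → 762
txn_id=9: risk >= 74 AND currency = 'USD' → -2072
txn_id=10: risk >= 42 AND amount >= 1936 → 3047
txn_id=11: (no match → NULL) → NULL
txn_id=12: (no match → NULL) → NULL
txn_id=13: (no match → NULL) → NULL
txn_id=14: (no match → NULL) → NULL
txn_id=15: risk >= 88 → 2399

3260, 2920, 3576, 762, -2072, 3047, NULL, NULL, NULL, NULL, 2399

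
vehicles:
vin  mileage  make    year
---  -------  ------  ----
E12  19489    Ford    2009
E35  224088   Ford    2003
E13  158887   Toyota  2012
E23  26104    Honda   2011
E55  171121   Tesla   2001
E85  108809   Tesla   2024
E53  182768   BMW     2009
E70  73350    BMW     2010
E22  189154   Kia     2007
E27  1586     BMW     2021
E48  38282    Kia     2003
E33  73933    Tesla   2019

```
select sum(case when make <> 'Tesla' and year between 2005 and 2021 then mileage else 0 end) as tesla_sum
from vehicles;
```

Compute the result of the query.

vin=E12: ✓ → 19489
vin=E35: ✗
vin=E13: ✓ → 158887
vin=E23: ✓ → 26104
vin=E55: ✗
vin=E85: ✗
vin=E53: ✓ → 182768
vin=E70: ✓ → 73350
vin=E22: ✓ → 189154
vin=E27: ✓ → 1586
vin=E48: ✗
vin=E33: ✗
tesla_sum = 19489 + 158887 + 26104 + 182768 + 73350 + 189154 + 1586 = 651338

651338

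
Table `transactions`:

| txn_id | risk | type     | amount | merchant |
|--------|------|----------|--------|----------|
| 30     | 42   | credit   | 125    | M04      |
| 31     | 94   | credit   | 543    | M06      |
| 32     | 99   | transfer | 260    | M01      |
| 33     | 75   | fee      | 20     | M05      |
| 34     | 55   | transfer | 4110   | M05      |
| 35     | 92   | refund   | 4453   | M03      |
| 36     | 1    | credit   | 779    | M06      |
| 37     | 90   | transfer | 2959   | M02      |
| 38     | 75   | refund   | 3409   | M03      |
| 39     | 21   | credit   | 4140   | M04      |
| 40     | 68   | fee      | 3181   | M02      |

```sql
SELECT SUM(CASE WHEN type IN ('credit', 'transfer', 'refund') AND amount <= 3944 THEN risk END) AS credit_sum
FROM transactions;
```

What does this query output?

txn_id=30: ✓ → 42
txn_id=31: ✓ → 94
txn_id=32: ✓ → 99
txn_id=33: ✗
txn_id=34: ✗
txn_id=35: ✗
txn_id=36: ✓ → 1
txn_id=37: ✓ → 90
txn_id=38: ✓ → 75
txn_id=39: ✗
txn_id=40: ✗
credit_sum = 42 + 94 + 99 + 1 + 90 + 75 = 401

401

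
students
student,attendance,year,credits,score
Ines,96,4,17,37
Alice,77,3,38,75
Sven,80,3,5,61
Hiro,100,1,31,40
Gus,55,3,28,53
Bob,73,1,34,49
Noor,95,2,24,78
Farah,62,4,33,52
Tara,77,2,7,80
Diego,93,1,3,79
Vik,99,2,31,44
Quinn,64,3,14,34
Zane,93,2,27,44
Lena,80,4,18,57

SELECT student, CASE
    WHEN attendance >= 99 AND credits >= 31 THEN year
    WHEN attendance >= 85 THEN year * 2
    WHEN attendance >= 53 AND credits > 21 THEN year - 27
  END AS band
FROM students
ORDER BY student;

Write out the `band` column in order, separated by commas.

-24, -26, 2, -23, -24, 1, 8, NULL, 4, NULL, NULL, NULL, 2, 4

student=Alice: attendance >= 53 AND credits > 21 → -24
student=Bob: attendance >= 53 AND credits > 21 → -26
student=Diego: attendance >= 85 → 2
student=Farah: attendance >= 53 AND credits > 21 → -23
student=Gus: attendance >= 53 AND credits > 21 → -24
student=Hiro: attendance >= 99 AND credits >= 31 → 1
student=Ines: attendance >= 85 → 8
student=Lena: (no match → NULL) → NULL
student=Noor: attendance >= 85 → 4
student=Quinn: (no match → NULL) → NULL
student=Sven: (no match → NULL) → NULL
student=Tara: (no match → NULL) → NULL
student=Vik: attendance >= 99 AND credits >= 31 → 2
student=Zane: attendance >= 85 → 4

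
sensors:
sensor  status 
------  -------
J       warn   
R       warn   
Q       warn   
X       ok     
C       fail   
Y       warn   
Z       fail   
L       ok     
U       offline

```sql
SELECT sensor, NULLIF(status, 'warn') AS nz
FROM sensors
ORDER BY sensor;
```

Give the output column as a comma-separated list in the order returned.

fail, NULL, ok, NULL, NULL, offline, ok, NULL, fail

sensor=C: status=fail vs warn: differ → fail
sensor=J: status=warn vs warn: equal → NULL
sensor=L: status=ok vs warn: differ → ok
sensor=Q: status=warn vs warn: equal → NULL
sensor=R: status=warn vs warn: equal → NULL
sensor=U: status=offline vs warn: differ → offline
sensor=X: status=ok vs warn: differ → ok
sensor=Y: status=warn vs warn: equal → NULL
sensor=Z: status=fail vs warn: differ → fail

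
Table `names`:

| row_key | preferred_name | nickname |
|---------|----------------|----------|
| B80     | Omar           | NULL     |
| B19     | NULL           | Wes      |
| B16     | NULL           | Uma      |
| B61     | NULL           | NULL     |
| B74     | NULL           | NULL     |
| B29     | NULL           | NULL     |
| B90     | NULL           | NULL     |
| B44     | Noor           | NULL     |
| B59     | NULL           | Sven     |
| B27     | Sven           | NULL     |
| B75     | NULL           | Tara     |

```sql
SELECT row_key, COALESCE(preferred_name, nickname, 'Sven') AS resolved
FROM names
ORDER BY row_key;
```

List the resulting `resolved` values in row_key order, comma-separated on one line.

Uma, Wes, Sven, Sven, Noor, Sven, Sven, Sven, Tara, Omar, Sven

row_key=B16: preferred_name=NULL, nickname=Uma → Uma
row_key=B19: preferred_name=NULL, nickname=Wes → Wes
row_key=B27: preferred_name=Sven → Sven
row_key=B29: preferred_name=NULL, nickname=NULL, → literal Sven → Sven
row_key=B44: preferred_name=Noor → Noor
row_key=B59: preferred_name=NULL, nickname=Sven → Sven
row_key=B61: preferred_name=NULL, nickname=NULL, → literal Sven → Sven
row_key=B74: preferred_name=NULL, nickname=NULL, → literal Sven → Sven
row_key=B75: preferred_name=NULL, nickname=Tara → Tara
row_key=B80: preferred_name=Omar → Omar
row_key=B90: preferred_name=NULL, nickname=NULL, → literal Sven → Sven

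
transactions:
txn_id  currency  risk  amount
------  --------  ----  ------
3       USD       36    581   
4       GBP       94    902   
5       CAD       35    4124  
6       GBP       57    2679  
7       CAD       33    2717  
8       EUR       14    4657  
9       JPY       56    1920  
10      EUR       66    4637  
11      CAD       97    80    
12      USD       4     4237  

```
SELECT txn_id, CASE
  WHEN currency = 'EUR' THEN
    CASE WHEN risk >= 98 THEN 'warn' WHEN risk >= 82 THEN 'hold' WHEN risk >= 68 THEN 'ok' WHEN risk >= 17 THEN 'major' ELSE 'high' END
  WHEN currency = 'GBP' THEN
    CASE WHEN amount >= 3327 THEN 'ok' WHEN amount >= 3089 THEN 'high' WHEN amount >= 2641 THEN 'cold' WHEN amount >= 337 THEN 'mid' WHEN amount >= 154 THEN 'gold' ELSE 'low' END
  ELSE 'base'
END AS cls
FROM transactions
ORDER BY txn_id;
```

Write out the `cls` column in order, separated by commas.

base, mid, base, cold, base, high, base, major, base, base

txn_id=3: currency='USD' → outer ELSE → base
txn_id=4: currency='GBP' → inner[amount >= 337] → mid
txn_id=5: currency='CAD' → outer ELSE → base
txn_id=6: currency='GBP' → inner[amount >= 2641] → cold
txn_id=7: currency='CAD' → outer ELSE → base
txn_id=8: currency='EUR' → inner[ELSE] → high
txn_id=9: currency='JPY' → outer ELSE → base
txn_id=10: currency='EUR' → inner[risk >= 17] → major
txn_id=11: currency='CAD' → outer ELSE → base
txn_id=12: currency='USD' → outer ELSE → base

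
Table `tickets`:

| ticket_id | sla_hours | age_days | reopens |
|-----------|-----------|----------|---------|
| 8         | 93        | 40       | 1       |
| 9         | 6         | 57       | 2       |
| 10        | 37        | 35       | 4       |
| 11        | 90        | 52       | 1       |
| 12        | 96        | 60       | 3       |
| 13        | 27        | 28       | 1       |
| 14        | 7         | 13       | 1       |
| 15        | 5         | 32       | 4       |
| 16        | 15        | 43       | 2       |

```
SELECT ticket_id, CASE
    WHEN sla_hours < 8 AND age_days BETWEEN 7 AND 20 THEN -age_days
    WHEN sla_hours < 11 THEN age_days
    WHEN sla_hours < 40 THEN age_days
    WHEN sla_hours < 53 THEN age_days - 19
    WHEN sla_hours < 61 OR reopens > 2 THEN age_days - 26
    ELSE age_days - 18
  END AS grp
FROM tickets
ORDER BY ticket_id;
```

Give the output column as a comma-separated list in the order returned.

22, 57, 35, 34, 34, 28, -13, 32, 43

ticket_id=8: ELSE → 22
ticket_id=9: sla_hours < 11 → 57
ticket_id=10: sla_hours < 40 → 35
ticket_id=11: ELSE → 34
ticket_id=12: sla_hours < 61 OR reopens > 2 → 34
ticket_id=13: sla_hours < 40 → 28
ticket_id=14: sla_hours < 8 AND age_days BETWEEN 7 AND 20 → -13
ticket_id=15: sla_hours < 11 → 32
ticket_id=16: sla_hours < 40 → 43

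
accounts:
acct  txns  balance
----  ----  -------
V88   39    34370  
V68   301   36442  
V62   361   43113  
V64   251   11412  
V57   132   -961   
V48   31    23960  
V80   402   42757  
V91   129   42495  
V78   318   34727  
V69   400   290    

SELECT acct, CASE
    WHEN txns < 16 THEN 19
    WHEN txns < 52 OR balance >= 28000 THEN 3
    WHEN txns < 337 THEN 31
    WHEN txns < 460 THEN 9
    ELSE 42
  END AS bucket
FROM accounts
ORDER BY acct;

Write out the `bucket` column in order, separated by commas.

3, 31, 3, 31, 3, 9, 3, 3, 3, 3

acct=V48: txns < 52 OR balance >= 28000 → 3
acct=V57: txns < 337 → 31
acct=V62: txns < 52 OR balance >= 28000 → 3
acct=V64: txns < 337 → 31
acct=V68: txns < 52 OR balance >= 28000 → 3
acct=V69: txns < 460 → 9
acct=V78: txns < 52 OR balance >= 28000 → 3
acct=V80: txns < 52 OR balance >= 28000 → 3
acct=V88: txns < 52 OR balance >= 28000 → 3
acct=V91: txns < 52 OR balance >= 28000 → 3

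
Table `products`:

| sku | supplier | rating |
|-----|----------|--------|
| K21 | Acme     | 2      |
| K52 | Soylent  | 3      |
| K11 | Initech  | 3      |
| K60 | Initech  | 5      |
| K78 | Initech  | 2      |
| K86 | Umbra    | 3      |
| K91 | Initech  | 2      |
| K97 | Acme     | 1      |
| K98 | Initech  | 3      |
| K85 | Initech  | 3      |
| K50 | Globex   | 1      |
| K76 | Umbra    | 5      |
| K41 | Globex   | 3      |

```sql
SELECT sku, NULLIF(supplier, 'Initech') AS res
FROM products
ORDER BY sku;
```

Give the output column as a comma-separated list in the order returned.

NULL, Acme, Globex, Globex, Soylent, NULL, Umbra, NULL, NULL, Umbra, NULL, Acme, NULL

sku=K11: supplier=Initech vs Initech: equal → NULL
sku=K21: supplier=Acme vs Initech: differ → Acme
sku=K41: supplier=Globex vs Initech: differ → Globex
sku=K50: supplier=Globex vs Initech: differ → Globex
sku=K52: supplier=Soylent vs Initech: differ → Soylent
sku=K60: supplier=Initech vs Initech: equal → NULL
sku=K76: supplier=Umbra vs Initech: differ → Umbra
sku=K78: supplier=Initech vs Initech: equal → NULL
sku=K85: supplier=Initech vs Initech: equal → NULL
sku=K86: supplier=Umbra vs Initech: differ → Umbra
sku=K91: supplier=Initech vs Initech: equal → NULL
sku=K97: supplier=Acme vs Initech: differ → Acme
sku=K98: supplier=Initech vs Initech: equal → NULL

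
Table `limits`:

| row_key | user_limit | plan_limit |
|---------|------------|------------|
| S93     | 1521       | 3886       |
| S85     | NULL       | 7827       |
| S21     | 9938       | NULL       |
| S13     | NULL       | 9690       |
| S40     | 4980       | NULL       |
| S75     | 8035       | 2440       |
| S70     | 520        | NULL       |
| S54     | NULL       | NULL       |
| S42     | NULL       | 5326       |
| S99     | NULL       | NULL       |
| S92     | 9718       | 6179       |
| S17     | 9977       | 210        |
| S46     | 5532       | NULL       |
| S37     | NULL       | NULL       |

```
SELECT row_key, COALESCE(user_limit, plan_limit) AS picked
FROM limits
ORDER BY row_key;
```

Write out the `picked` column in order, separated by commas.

row_key=S13: user_limit=NULL, plan_limit=9690 → 9690
row_key=S17: user_limit=9977 → 9977
row_key=S21: user_limit=9938 → 9938
row_key=S37: user_limit=NULL, plan_limit=NULL (all NULL) → NULL
row_key=S40: user_limit=4980 → 4980
row_key=S42: user_limit=NULL, plan_limit=5326 → 5326
row_key=S46: user_limit=5532 → 5532
row_key=S54: user_limit=NULL, plan_limit=NULL (all NULL) → NULL
row_key=S70: user_limit=520 → 520
row_key=S75: user_limit=8035 → 8035
row_key=S85: user_limit=NULL, plan_limit=7827 → 7827
row_key=S92: user_limit=9718 → 9718
row_key=S93: user_limit=1521 → 1521
row_key=S99: user_limit=NULL, plan_limit=NULL (all NULL) → NULL

9690, 9977, 9938, NULL, 4980, 5326, 5532, NULL, 520, 8035, 7827, 9718, 1521, NULL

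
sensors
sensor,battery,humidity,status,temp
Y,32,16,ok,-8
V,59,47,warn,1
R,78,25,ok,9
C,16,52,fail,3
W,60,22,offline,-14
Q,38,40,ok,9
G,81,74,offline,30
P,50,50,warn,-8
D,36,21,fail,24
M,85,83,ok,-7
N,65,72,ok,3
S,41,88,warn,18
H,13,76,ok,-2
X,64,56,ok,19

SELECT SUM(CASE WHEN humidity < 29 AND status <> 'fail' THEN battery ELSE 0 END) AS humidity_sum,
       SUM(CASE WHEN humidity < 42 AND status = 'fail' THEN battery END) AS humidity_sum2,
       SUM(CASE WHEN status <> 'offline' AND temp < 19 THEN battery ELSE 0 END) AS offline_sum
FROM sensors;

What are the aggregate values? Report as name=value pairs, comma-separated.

[humidity_sum: humidity < 29 AND status <> 'fail']
sensor=Y: ✓ → 32
sensor=V: ✗
sensor=R: ✓ → 78
sensor=C: ✗
sensor=W: ✓ → 60
sensor=Q: ✗
sensor=G: ✗
sensor=P: ✗
sensor=D: ✗
sensor=M: ✗
sensor=N: ✗
sensor=S: ✗
sensor=H: ✗
sensor=X: ✗
humidity_sum = 32 + 78 + 60 = 170
—
[humidity_sum2: humidity < 42 AND status = 'fail']
sensor=Y: ✗
sensor=V: ✗
sensor=R: ✗
sensor=C: ✗
sensor=W: ✗
sensor=Q: ✗
sensor=G: ✗
sensor=P: ✗
sensor=D: ✓ → 36
sensor=M: ✗
sensor=N: ✗
sensor=S: ✗
sensor=H: ✗
sensor=X: ✗
humidity_sum2 = 36
—
[offline_sum: status <> 'offline' AND temp < 19]
sensor=Y: ✓ → 32
sensor=V: ✓ → 59
sensor=R: ✓ → 78
sensor=C: ✓ → 16
sensor=W: ✗
sensor=Q: ✓ → 38
sensor=G: ✗
sensor=P: ✓ → 50
sensor=D: ✗
sensor=M: ✓ → 85
sensor=N: ✓ → 65
sensor=S: ✓ → 41
sensor=H: ✓ → 13
sensor=X: ✗
offline_sum = 32 + 59 + 78 + 16 + 38 + 50 + 85 + 65 + 41 + 13 = 477

humidity_sum=170, humidity_sum2=36, offline_sum=477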